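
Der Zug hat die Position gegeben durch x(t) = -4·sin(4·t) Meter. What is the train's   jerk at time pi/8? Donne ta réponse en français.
En partant de la position x(t) = -4·sin(4·t), nous prenons 3 dérivées. En dérivant la position, nous obtenons la vitesse: v(t) = -16·cos(4·t). En dérivant la vitesse, nous obtenons l'accélération: a(t) = 64·sin(4·t). La dérivée de l'accélération donne le jerk: j(t) = 256·cos(4·t). En utilisant j(t) = 256·cos(4·t) et en substituant t = pi/8, nous trouvons j = 0.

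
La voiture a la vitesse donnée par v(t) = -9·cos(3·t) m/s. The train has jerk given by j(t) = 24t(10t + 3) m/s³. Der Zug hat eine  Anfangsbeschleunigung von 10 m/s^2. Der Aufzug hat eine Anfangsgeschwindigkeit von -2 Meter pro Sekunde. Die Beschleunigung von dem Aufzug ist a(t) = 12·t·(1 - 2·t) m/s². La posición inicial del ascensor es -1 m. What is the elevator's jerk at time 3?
We must differentiate our acceleration equation a(t) = 12·t·(1 - 2·t) 1 time. The derivative of acceleration gives jerk: j(t) = 12 - 48·t. From the given jerk equation j(t) = 12 - 48·t, we substitute t = 3 to get j = -132.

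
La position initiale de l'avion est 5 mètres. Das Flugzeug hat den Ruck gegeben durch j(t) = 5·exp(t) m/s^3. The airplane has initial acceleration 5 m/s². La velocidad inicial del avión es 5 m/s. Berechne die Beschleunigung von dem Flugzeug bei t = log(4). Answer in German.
Um dies zu lösen, müssen wir 1 Stammfunktion unserer Gleichung für den Ruck j(t) = 5·exp(t) finden. Mit ∫j(t)dt und Anwendung von a(0) = 5, finden wir a(t) = 5·exp(t). Wir haben die Beschleunigung a(t) = 5·exp(t). Durch Einsetzen von t = log(4): a(log(4)) = 20.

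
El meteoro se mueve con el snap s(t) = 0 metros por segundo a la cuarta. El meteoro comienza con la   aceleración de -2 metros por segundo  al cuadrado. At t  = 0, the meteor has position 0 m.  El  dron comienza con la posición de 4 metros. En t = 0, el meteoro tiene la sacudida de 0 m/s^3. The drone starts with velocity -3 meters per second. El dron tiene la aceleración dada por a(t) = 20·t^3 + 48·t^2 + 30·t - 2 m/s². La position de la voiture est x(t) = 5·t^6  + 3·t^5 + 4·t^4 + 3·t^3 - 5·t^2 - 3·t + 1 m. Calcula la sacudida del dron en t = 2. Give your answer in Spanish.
Para resolver esto, necesitamos tomar 1 derivada de nuestra ecuación de la aceleración a(t) = 20·t^3 + 48·t^2 + 30·t - 2. Derivando la aceleración, obtenemos la sacudida: j(t) = 60·t^2 + 96·t + 30. De la ecuación de la sacudida j(t) = 60·t^2 + 96·t + 30, sustituimos t = 2 para obtener j = 462.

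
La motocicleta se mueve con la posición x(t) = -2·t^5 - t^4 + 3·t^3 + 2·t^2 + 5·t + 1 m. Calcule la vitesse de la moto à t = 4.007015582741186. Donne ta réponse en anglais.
Starting from position x(t) = -2·t^5 - t^4 + 3·t^3 + 2·t^2 + 5·t + 1, we take 1 derivative. The derivative of position gives velocity: v(t) = -10·t^4 - 4·t^3 + 9·t^2 + 4·t + 5. We have velocity v(t) = -10·t^4 - 4·t^3 + 9·t^2 + 4·t + 5. Substituting t = 4.007015582741186: v(4.007015582741186) = -2669.82292525094.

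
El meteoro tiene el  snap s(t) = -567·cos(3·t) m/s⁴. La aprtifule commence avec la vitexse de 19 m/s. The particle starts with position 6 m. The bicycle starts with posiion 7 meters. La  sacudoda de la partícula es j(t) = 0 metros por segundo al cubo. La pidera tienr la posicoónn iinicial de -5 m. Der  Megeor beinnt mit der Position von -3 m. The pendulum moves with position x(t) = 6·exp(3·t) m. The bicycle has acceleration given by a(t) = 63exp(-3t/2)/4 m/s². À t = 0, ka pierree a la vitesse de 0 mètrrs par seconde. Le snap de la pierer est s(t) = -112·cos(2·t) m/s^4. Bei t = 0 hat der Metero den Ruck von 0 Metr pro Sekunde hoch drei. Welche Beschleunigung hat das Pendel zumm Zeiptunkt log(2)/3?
Ausgehend von der Position x(t) = 6·exp(3·t), nehmen wir 2 Ableitungen. Die Ableitung von der Position ergibt die Geschwindigkeit: v(t) = 18·exp(3·t). Durch Ableiten von der Geschwindigkeit erhalten wir die Beschleunigung: a(t) = 54·exp(3·t). Mit a(t) = 54·exp(3·t) und Einsetzen von t = log(2)/3, finden wir a = 108.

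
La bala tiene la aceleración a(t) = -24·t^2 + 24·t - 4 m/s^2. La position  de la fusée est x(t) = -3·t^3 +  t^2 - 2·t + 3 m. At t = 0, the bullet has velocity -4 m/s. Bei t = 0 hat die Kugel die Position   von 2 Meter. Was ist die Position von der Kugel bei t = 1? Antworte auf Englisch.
We need to integrate our acceleration equation a(t) = -24·t^2 + 24·t - 4 2 times. The antiderivative of acceleration, with v(0) = -4, gives velocity: v(t) = -8·t^3 + 12·t^2 - 4·t - 4. Taking ∫v(t)dt and applying x(0) = 2, we find x(t) = -2·t^4 + 4·t^3 - 2·t^2 - 4·t + 2. We have position x(t) = -2·t^4 + 4·t^3 - 2·t^2 - 4·t + 2. Substituting t = 1: x(1) = -2.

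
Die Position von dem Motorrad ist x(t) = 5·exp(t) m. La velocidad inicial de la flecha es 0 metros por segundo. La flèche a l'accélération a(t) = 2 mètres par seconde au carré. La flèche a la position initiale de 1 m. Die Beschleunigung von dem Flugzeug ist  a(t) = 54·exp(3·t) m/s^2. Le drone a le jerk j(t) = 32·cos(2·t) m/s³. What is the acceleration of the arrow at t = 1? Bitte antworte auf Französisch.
Nous avons l'accélération a(t) = 2. En substituant t = 1: a(1) = 2.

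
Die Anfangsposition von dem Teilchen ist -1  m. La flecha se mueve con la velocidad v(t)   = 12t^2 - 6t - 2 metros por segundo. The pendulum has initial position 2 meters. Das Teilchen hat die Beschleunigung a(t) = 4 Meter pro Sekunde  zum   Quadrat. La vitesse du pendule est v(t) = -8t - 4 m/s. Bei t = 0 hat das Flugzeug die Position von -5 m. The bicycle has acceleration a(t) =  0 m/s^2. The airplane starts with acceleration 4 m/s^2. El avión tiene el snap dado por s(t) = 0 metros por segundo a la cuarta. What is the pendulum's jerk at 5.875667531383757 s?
Starting from velocity v(t) = -8·t - 4, we take 2 derivatives. Taking d/dt of v(t), we find a(t) = -8. Taking d/dt of a(t), we find j(t) = 0. From the given jerk equation j(t) = 0, we substitute t = 5.875667531383757 to get j = 0.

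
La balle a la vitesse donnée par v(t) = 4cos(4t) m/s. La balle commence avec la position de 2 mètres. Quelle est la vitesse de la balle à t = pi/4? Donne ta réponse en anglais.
We have velocity v(t) = 4·cos(4·t). Substituting t = pi/4: v(pi/4) = -4.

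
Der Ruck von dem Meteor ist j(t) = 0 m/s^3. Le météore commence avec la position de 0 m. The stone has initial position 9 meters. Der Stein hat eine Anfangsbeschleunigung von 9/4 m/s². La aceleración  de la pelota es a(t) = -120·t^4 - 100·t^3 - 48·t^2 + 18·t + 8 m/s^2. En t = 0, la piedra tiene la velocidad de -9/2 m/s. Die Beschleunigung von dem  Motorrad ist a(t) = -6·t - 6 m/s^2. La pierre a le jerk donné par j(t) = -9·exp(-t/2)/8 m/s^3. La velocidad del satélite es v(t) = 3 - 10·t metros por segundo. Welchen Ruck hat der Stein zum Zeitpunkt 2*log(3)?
Mit j(t) = -9·exp(-t/2)/8 und Einsetzen von t = 2*log(3), finden wir j = -3/8.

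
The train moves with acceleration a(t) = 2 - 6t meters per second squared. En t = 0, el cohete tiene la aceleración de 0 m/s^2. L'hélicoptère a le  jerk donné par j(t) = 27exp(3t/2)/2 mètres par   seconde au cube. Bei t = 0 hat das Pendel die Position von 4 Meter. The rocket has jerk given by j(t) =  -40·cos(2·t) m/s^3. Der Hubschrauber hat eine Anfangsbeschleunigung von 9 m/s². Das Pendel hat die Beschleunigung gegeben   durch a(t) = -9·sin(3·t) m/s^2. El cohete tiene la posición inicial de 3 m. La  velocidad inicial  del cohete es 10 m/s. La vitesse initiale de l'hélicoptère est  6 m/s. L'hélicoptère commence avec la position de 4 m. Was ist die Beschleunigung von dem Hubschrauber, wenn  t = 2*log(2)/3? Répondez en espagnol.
Necesitamos integrar nuestra ecuación de la sacudida j(t) = 27·exp(3·t/2)/2 1 vez. Tomando ∫j(t)dt y aplicando a(0) = 9, encontramos a(t) = 9·exp(3·t/2). Usando a(t) = 9·exp(3·t/2) y sustituyendo t = 2*log(2)/3, encontramos a = 18.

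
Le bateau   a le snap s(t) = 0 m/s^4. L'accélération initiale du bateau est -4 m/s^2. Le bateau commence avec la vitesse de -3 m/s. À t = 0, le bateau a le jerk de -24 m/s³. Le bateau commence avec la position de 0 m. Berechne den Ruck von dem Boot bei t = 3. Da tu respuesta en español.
Para resolver esto, necesitamos tomar 1 antiderivada de nuestra ecuación del snap s(t) = 0. La antiderivada del snap, con j(0) = -24, da la sacudida: j(t) = -24. Tenemos la sacudida j(t) = -24. Sustituyendo t = 3: j(3) = -24.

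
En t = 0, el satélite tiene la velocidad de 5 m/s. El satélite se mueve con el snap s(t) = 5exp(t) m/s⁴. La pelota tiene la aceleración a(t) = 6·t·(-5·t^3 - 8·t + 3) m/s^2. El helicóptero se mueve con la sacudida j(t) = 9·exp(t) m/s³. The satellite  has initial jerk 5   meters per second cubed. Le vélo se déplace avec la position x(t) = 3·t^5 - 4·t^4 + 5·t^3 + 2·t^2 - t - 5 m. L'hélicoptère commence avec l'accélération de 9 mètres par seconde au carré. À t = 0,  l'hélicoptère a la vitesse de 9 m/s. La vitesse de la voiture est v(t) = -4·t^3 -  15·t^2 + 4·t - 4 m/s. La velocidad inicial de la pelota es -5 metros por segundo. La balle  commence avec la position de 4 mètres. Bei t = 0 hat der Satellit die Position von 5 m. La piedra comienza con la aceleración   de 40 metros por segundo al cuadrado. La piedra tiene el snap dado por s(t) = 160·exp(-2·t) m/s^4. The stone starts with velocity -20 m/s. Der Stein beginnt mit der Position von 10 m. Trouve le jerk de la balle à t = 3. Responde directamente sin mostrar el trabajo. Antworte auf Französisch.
La réponse est -3510.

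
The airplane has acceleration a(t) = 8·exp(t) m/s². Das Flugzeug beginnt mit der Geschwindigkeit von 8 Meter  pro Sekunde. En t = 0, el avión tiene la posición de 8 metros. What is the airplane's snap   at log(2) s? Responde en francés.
En partant de l'accélération a(t) = 8·exp(t), nous prenons 2 dérivées. La dérivée de l'accélération donne le jerk: j(t) = 8·exp(t). En dérivant le jerk, nous obtenons le snap: s(t) = 8·exp(t). De l'équation du snap s(t) = 8·exp(t), nous substituons t = log(2) pour obtenir s = 16.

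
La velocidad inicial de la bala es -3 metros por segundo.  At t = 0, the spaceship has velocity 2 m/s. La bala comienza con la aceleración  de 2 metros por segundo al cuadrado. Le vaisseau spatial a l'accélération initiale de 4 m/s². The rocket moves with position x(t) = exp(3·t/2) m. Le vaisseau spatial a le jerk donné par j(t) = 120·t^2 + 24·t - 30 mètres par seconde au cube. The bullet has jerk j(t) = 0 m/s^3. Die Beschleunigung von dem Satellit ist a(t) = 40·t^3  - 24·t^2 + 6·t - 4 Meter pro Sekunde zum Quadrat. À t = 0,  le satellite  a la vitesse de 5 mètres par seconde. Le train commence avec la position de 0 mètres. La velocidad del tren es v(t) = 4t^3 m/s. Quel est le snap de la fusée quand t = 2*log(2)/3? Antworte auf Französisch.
En partant de la position x(t) = exp(3·t/2), nous prenons 4 dérivées. La dérivée de la position donne la vitesse: v(t) = 3·exp(3·t/2)/2. La dérivée de la vitesse donne l'accélération: a(t) = 9·exp(3·t/2)/4. En prenant d/dt de a(t), nous trouvons j(t) = 27·exp(3·t/2)/8. En prenant d/dt de j(t), nous trouvons s(t) = 81·exp(3·t/2)/16. De l'équation du snap s(t) = 81·exp(3·t/2)/16, nous substituons t = 2*log(2)/3 pour obtenir s = 81/8.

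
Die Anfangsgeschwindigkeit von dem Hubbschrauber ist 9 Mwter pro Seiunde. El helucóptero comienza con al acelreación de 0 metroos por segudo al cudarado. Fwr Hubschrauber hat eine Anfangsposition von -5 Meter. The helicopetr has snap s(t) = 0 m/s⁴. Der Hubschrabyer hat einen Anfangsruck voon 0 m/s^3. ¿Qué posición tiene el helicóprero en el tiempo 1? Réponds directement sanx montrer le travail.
La posición en t = 1 es x = 4.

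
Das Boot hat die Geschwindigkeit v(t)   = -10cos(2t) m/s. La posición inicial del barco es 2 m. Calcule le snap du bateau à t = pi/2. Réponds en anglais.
Starting from velocity v(t) = -10·cos(2·t), we take 3 derivatives. The derivative of velocity gives acceleration: a(t) = 20·sin(2·t). Taking d/dt of a(t), we find j(t) = 40·cos(2·t). Differentiating jerk, we get snap: s(t) = -80·sin(2·t). From the given snap equation s(t) = -80·sin(2·t), we substitute t = pi/2 to get s = 0.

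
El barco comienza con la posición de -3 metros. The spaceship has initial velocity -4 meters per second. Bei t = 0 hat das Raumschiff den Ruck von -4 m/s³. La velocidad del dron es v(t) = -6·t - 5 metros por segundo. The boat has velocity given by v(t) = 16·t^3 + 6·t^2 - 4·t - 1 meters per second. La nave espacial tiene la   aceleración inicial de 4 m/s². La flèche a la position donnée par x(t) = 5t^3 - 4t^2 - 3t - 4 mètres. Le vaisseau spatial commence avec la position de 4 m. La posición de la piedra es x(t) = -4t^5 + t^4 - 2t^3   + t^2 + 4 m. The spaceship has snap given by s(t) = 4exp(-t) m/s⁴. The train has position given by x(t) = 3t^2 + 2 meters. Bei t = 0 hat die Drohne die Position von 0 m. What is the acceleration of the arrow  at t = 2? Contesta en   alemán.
Ausgehend von der Position x(t) = 5·t^3 - 4·t^2 - 3·t - 4, nehmen wir 2 Ableitungen. Mit d/dt von x(t) finden wir v(t) = 15·t^2 - 8·t - 3. Die Ableitung von der Geschwindigkeit ergibt die Beschleunigung: a(t) = 30·t - 8. Wir haben die Beschleunigung a(t) = 30·t - 8. Durch Einsetzen von t = 2: a(2) = 52.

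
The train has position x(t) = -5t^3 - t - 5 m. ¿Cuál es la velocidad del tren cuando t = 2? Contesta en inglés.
Starting from position x(t) = -5·t^3 - t - 5, we take 1 derivative. Differentiating position, we get velocity: v(t) = -15·t^2 - 1. Using v(t) = -15·t^2 - 1 and substituting t = 2, we find v = -61.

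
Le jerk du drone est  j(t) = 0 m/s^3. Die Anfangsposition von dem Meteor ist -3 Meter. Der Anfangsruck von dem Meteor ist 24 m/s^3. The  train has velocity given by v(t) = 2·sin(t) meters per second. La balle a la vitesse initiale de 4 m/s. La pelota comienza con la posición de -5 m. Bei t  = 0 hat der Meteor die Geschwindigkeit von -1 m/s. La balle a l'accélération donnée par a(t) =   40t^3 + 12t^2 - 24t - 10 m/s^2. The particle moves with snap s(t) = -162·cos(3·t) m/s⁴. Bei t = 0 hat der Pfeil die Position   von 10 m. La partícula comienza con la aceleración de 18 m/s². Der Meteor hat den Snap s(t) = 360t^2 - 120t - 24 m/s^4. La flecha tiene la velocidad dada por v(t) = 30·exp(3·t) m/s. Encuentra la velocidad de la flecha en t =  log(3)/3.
De la ecuación de la velocidad v(t) = 30·exp(3·t), sustituimos t = log(3)/3 para obtener v = 90.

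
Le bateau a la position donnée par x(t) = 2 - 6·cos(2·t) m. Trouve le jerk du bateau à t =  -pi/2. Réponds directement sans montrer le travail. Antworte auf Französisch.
j(-pi/2) = 0.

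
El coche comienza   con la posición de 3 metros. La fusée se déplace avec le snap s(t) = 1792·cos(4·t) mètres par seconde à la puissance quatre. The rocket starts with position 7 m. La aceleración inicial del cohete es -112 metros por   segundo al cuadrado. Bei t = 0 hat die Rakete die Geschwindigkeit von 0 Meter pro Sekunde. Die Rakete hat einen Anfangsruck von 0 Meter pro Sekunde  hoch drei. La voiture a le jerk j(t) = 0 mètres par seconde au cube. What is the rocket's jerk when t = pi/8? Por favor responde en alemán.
Wir müssen unsere Gleichung für den Snap s(t) = 1792·cos(4·t) 1-mal integrieren. Mit ∫s(t)dt und Anwendung von j(0) = 0, finden wir j(t) = 448·sin(4·t). Aus der Gleichung für den Ruck j(t) = 448·sin(4·t), setzen wir t = pi/8 ein und erhalten j = 448.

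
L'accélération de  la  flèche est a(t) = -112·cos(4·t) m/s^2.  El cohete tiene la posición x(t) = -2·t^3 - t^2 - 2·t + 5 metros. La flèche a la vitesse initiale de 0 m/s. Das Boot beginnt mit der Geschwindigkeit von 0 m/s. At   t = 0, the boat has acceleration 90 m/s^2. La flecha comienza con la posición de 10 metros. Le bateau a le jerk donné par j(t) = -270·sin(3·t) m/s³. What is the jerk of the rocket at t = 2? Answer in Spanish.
Partiendo de la posición x(t) = -2·t^3 - t^2 - 2·t + 5, tomamos 3 derivadas. Tomando d/dt de x(t), encontramos v(t) = -6·t^2 - 2·t - 2. La derivada de la velocidad da la aceleración: a(t) = -12·t - 2. Tomando d/dt de a(t), encontramos j(t) = -12. Usando j(t) = -12 y sustituyendo t = 2, encontramos j = -12.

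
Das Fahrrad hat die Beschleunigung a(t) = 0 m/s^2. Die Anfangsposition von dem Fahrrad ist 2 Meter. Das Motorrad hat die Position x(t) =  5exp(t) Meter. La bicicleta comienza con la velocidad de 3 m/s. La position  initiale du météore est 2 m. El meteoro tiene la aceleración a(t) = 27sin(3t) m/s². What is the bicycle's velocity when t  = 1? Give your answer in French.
Nous devons trouver la primitive de notre équation de l'accélération a(t) = 0 1 fois. En intégrant l'accélération et en utilisant la condition initiale v(0) = 3, nous obtenons v(t) = 3. De l'équation de la vitesse v(t) = 3, nous substituons t = 1 pour obtenir v = 3.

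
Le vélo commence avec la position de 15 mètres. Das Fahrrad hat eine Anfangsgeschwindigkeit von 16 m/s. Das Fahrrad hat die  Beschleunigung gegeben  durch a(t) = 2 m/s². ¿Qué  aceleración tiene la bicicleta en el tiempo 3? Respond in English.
Using a(t) = 2 and substituting t = 3, we find a = 2.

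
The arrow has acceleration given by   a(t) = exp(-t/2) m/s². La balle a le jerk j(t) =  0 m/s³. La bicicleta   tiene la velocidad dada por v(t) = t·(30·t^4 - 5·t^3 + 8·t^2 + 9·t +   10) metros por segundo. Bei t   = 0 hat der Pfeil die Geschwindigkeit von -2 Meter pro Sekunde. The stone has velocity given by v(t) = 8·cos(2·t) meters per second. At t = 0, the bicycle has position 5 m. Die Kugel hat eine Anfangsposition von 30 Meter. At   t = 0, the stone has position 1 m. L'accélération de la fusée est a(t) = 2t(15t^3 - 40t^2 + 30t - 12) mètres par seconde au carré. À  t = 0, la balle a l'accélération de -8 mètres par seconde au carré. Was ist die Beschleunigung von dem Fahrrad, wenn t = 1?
Ausgehend von der Geschwindigkeit v(t) = t·(30·t^4 - 5·t^3 + 8·t^2 + 9·t + 10), nehmen wir 1 Ableitung. Mit d/dt von v(t) finden wir a(t) = 30·t^4 - 5·t^3 + 8·t^2 + t·(120·t^3 - 15·t^2 + 16·t + 9) + 9·t + 10. Wir haben die Beschleunigung a(t) = 30·t^4 - 5·t^3 + 8·t^2 + t·(120·t^3 - 15·t^2 + 16·t + 9) + 9·t + 10. Durch Einsetzen von t = 1: a(1) = 182.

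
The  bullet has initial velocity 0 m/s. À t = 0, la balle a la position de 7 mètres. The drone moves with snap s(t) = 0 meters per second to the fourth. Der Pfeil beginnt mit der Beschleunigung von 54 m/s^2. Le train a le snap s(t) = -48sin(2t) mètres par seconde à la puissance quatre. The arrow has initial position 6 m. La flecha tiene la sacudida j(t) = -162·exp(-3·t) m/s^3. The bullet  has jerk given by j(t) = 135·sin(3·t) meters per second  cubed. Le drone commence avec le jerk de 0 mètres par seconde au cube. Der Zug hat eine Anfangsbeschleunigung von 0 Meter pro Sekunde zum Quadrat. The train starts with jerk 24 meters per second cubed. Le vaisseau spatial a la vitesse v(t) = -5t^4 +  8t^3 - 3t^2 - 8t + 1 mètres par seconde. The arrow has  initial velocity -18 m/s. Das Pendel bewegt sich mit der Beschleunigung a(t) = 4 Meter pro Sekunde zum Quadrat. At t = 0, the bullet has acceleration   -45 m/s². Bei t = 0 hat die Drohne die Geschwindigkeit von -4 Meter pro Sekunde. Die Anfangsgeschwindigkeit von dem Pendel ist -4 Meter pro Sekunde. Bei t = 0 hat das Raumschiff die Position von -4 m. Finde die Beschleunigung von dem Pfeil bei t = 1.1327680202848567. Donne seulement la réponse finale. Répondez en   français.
a(1.1327680202848567) = 1.80521551889994.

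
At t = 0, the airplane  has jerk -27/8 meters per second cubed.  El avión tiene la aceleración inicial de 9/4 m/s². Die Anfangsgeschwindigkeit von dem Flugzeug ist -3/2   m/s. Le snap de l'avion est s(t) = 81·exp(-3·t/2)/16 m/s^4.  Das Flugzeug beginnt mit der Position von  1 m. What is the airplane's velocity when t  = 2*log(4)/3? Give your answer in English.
To find the answer, we compute 3 integrals of s(t) = 81·exp(-3·t/2)/16. The antiderivative of snap is jerk. Using j(0) = -27/8, we get j(t) = -27·exp(-3·t/2)/8. Integrating jerk and using the initial condition a(0) = 9/4, we get a(t) = 9·exp(-3·t/2)/4. The integral of acceleration, with v(0) = -3/2, gives velocity: v(t) = -3·exp(-3·t/2)/2. We have velocity v(t) = -3·exp(-3·t/2)/2. Substituting t = 2*log(4)/3: v(2*log(4)/3) = -3/8.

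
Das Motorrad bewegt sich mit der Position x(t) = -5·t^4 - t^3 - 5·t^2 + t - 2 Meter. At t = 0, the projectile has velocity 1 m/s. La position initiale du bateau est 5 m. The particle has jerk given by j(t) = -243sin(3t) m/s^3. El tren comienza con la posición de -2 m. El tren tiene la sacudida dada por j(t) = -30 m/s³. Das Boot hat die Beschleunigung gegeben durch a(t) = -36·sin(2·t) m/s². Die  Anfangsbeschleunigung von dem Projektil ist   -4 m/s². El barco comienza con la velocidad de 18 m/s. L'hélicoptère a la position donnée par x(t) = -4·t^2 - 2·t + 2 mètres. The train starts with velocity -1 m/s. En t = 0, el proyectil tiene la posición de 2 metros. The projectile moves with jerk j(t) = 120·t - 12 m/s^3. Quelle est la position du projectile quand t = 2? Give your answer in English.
To find the answer, we compute 3 integrals of j(t) = 120·t - 12. The antiderivative of jerk is acceleration. Using a(0) = -4, we get a(t) = 60·t^2 - 12·t - 4. Finding the integral of a(t) and using v(0) = 1: v(t) = 20·t^3 - 6·t^2 - 4·t + 1. Taking ∫v(t)dt and applying x(0) = 2, we find x(t) = 5·t^4 - 2·t^3 - 2·t^2 + t + 2. We have position x(t) = 5·t^4 - 2·t^3 - 2·t^2 + t + 2. Substituting t = 2: x(2) = 60.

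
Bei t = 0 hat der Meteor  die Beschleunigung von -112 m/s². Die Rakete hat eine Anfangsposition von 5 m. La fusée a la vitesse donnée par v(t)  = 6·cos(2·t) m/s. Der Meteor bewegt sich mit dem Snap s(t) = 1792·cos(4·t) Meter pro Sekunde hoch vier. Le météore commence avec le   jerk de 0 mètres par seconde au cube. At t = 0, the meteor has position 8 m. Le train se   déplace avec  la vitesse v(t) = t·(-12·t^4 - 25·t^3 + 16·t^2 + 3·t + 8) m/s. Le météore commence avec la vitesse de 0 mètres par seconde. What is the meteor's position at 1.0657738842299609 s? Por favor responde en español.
Debemos encontrar la antiderivada de nuestra ecuación del snap s(t) = 1792·cos(4·t) 4 veces. Integrando el snap y usando la condición inicial j(0) = 0, obtenemos j(t) = 448·sin(4·t). La integral de la sacudida es la aceleración. Usando a(0) = -112, obtenemos a(t) = -112·cos(4·t). La integral de la aceleración, con v(0) = 0, da la velocidad: v(t) = -28·sin(4·t). Tomando ∫v(t)dt y aplicando x(0) = 8, encontramos x(t) = 7·cos(4·t) + 1. Usando x(t) = 7·cos(4·t) + 1 y sustituyendo t = 1.0657738842299609, encontramos x = -2.04030446165062.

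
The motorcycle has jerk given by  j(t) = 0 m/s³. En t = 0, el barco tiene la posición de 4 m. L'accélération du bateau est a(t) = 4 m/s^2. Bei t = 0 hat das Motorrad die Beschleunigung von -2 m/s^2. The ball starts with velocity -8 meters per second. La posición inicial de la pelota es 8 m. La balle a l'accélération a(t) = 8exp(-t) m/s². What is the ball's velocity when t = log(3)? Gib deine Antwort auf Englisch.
Starting from acceleration a(t) = 8·exp(-t), we take 1 antiderivative. Finding the integral of a(t) and using v(0) = -8: v(t) = -8·exp(-t). From the given velocity equation v(t) = -8·exp(-t), we substitute t = log(3) to get v = -8/3.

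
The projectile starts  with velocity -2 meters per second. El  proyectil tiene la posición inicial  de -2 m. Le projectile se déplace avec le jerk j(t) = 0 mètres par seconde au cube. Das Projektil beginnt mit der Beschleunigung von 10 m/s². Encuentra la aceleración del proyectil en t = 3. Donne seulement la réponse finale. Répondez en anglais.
a(3) = 10.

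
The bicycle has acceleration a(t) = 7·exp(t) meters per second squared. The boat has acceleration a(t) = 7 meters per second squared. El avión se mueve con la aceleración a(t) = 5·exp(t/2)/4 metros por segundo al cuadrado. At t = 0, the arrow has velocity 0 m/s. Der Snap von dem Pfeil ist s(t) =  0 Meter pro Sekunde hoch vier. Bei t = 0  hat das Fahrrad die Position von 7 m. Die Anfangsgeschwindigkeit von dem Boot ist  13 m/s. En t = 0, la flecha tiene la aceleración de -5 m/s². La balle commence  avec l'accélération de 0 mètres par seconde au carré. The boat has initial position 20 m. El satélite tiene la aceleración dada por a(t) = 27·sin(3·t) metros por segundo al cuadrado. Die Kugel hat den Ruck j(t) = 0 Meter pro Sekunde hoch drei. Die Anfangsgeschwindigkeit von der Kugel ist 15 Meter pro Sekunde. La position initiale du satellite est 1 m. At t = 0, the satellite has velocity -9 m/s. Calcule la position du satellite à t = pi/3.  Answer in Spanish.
Necesitamos integrar nuestra ecuación de la aceleración a(t) = 27·sin(3·t) 2 veces. Tomando ∫a(t)dt y aplicando v(0) = -9, encontramos v(t) = -9·cos(3·t). Tomando ∫v(t)dt y aplicando x(0) = 1, encontramos x(t) = 1 - 3·sin(3·t). Usando x(t) = 1 - 3·sin(3·t) y sustituyendo t = pi/3, encontramos x = 1.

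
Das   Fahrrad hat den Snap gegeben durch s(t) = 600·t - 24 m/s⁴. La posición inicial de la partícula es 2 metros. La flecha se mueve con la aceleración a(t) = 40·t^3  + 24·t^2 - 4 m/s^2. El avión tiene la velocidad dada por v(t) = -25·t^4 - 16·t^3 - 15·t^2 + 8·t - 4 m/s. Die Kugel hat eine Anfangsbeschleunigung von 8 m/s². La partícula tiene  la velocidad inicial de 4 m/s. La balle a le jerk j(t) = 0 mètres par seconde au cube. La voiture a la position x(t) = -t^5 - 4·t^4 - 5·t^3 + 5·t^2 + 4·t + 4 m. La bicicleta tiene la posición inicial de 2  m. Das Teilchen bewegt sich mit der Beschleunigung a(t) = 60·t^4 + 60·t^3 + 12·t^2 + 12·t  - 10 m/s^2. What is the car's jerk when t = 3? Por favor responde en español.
Partiendo de la posición x(t) = -t^5 - 4·t^4 - 5·t^3 + 5·t^2 + 4·t + 4, tomamos 3 derivadas. Tomando d/dt de x(t), encontramos v(t) = -5·t^4 - 16·t^3 - 15·t^2 + 10·t + 4. Derivando la velocidad, obtenemos la aceleración: a(t) = -20·t^3 - 48·t^2 - 30·t + 10. La derivada de la aceleración da la sacudida: j(t) = -60·t^2 - 96·t - 30. Usando j(t) = -60·t^2 - 96·t - 30 y sustituyendo t = 3, encontramos j = -858.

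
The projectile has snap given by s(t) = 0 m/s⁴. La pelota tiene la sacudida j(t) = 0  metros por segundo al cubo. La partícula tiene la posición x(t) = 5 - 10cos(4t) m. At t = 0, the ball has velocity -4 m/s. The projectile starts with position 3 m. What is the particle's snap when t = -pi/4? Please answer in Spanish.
Debemos derivar nuestra ecuación de la posición x(t) = 5 - 10·cos(4·t) 4 veces. Derivando la posición, obtenemos la velocidad: v(t) = 40·sin(4·t). Tomando d/dt de v(t), encontramos a(t) = 160·cos(4·t). Tomando d/dt de a(t), encontramos j(t) = -640·sin(4·t). Tomando d/dt de j(t), encontramos s(t) = -2560·cos(4·t). Usando s(t) = -2560·cos(4·t) y sustituyendo t = -pi/4, encontramos s = 2560.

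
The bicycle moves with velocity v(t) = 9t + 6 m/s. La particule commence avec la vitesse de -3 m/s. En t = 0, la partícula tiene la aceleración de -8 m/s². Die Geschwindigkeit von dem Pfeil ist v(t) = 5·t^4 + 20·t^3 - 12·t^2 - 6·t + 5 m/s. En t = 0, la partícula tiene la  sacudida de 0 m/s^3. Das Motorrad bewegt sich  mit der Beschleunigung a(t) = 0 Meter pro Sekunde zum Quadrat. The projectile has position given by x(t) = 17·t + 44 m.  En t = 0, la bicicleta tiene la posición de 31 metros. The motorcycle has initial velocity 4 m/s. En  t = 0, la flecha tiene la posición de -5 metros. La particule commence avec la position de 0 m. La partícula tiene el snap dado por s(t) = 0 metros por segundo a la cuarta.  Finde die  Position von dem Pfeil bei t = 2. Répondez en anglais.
We need to integrate our velocity equation v(t) = 5·t^4 + 20·t^3 - 12·t^2 - 6·t + 5 1 time. Integrating velocity and using the initial condition x(0) = -5, we get x(t) = t^5 + 5·t^4 - 4·t^3 - 3·t^2 + 5·t - 5. We have position x(t) = t^5 + 5·t^4 - 4·t^3 - 3·t^2 + 5·t - 5. Substituting t = 2: x(2) = 73.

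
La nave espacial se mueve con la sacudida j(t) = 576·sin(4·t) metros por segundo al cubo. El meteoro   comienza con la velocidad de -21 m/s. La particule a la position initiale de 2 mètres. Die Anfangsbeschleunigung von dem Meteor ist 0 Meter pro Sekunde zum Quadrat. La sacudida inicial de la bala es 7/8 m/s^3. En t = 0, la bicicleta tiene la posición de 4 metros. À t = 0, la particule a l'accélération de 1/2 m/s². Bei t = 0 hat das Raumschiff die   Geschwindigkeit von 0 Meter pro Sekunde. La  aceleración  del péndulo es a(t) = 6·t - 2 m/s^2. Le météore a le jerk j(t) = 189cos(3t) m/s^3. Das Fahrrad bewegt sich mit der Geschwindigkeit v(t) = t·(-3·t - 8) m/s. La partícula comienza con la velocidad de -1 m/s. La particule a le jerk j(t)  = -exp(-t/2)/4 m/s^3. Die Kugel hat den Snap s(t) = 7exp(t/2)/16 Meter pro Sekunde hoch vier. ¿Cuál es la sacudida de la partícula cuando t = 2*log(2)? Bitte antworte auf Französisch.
Nous avons le jerk j(t) = -exp(-t/2)/4. En substituant t = 2*log(2): j(2*log(2)) = -1/8.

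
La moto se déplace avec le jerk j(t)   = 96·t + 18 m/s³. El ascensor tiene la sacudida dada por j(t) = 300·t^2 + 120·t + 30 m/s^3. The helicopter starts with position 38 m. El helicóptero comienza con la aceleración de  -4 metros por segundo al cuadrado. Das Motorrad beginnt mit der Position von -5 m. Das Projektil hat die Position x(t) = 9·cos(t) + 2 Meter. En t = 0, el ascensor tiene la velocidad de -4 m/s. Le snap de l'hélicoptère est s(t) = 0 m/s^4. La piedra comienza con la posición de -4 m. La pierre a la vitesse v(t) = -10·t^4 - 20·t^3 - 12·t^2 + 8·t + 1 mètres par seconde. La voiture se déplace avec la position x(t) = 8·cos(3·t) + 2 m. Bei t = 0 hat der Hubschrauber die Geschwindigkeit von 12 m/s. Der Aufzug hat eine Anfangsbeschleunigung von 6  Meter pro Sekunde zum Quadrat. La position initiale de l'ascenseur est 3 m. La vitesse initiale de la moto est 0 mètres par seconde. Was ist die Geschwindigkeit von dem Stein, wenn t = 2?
Aus der Gleichung für die Geschwindigkeit v(t) = -10·t^4 - 20·t^3 - 12·t^2 + 8·t + 1, setzen wir t = 2 ein und erhalten v = -351.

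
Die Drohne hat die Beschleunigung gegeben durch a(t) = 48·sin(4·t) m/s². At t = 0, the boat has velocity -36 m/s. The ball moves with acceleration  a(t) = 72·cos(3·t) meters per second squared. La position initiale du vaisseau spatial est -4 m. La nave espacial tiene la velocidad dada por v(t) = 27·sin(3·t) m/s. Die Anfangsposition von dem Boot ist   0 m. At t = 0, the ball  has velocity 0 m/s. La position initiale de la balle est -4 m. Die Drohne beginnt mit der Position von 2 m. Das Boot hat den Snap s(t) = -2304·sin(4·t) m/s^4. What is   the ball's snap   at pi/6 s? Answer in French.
Nous devons dériver notre équation de l'accélération a(t) = 72·cos(3·t) 2 fois. En dérivant l'accélération, nous obtenons le jerk: j(t) = -216·sin(3·t). La dérivée du jerk donne le snap: s(t) = -648·cos(3·t). De l'équation du snap s(t) = -648·cos(3·t), nous substituons t = pi/6 pour obtenir s = 0.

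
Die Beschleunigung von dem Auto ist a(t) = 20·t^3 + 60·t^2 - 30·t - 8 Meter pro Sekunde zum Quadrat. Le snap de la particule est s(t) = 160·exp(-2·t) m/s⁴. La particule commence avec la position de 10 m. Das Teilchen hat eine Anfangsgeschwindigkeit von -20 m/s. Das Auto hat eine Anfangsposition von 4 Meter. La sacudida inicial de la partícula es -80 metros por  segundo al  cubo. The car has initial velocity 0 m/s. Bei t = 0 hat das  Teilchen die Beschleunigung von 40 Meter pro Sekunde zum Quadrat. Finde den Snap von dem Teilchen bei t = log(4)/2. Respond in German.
Aus der Gleichung für den Snap s(t) = 160·exp(-2·t), setzen wir t = log(4)/2 ein und erhalten s = 40.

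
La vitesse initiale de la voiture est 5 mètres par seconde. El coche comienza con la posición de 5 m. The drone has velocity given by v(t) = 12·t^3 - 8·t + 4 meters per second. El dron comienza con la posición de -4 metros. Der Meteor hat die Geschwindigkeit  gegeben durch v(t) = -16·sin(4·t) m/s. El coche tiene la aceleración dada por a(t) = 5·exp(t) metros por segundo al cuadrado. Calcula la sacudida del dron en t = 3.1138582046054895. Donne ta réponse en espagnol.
Para resolver esto, necesitamos tomar 2 derivadas de nuestra ecuación de la velocidad v(t) = 12·t^3 - 8·t + 4. Tomando d/dt de v(t), encontramos a(t) = 36·t^2 - 8. Tomando d/dt de a(t), encontramos j(t) = 72·t. De la ecuación de la sacudida j(t) = 72·t, sustituimos t = 3.1138582046054895 para obtener j = 224.197790731595.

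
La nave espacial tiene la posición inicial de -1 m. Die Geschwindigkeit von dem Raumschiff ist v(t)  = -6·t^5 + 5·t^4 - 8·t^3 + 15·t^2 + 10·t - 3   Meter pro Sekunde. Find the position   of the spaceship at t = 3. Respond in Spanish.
Debemos encontrar la integral de nuestra ecuación de la velocidad v(t) = -6·t^5 + 5·t^4 - 8·t^3 + 15·t^2 + 10·t - 3 1 vez. La integral de la velocidad es la posición. Usando x(0) = -1, obtenemos x(t) = -t^6 + t^5 - 2·t^4 + 5·t^3 + 5·t^2 - 3·t - 1. Usando x(t) = -t^6 + t^5 - 2·t^4 + 5·t^3 + 5·t^2 - 3·t - 1 y sustituyendo t = 3, encontramos x = -478.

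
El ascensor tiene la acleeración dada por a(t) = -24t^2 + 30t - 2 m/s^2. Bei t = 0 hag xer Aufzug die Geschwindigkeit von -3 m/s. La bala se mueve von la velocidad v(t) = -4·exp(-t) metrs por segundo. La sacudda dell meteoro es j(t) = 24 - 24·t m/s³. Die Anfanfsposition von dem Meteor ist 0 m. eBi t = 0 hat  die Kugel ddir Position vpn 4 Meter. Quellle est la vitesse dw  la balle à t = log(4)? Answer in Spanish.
Usando v(t) = -4·exp(-t) y sustituyendo t = log(4), encontramos v = -1.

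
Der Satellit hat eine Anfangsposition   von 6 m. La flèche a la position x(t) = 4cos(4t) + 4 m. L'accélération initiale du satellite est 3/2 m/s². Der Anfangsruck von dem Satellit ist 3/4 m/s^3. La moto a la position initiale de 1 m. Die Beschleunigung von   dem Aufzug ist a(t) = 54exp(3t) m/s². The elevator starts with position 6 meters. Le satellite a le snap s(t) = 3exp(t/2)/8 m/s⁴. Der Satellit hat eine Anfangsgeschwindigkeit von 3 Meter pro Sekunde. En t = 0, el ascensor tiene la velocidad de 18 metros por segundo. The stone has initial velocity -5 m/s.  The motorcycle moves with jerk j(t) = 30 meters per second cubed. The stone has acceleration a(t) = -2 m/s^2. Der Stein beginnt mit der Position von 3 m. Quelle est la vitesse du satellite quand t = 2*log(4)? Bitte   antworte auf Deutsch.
Wir müssen das Integral unserer Gleichung für den Snap s(t) = 3·exp(t/2)/8 3-mal finden. Die Stammfunktion von dem Snap ist der Ruck. Mit j(0) = 3/4 erhalten wir j(t) = 3·exp(t/2)/4. Das Integral von dem Ruck ist die Beschleunigung. Mit a(0) = 3/2 erhalten wir a(t) = 3·exp(t/2)/2. Mit ∫a(t)dt und Anwendung von v(0) = 3, finden wir v(t) = 3·exp(t/2). Mit v(t) = 3·exp(t/2) und Einsetzen von t = 2*log(4), finden wir v = 12.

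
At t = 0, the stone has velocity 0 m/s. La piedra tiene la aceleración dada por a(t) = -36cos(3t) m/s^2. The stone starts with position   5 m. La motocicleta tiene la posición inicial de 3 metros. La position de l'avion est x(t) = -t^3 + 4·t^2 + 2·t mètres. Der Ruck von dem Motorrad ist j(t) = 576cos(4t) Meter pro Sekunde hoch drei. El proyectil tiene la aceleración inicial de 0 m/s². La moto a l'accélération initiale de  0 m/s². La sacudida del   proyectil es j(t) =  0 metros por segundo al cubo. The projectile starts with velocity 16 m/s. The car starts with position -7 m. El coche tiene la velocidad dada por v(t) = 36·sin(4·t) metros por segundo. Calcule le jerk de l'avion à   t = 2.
Nous devons dériver notre équation de la position x(t) = -t^3 + 4·t^2 + 2·t 3 fois. En dérivant la position, nous obtenons la vitesse: v(t) = -3·t^2 + 8·t + 2. La dérivée de la vitesse donne l'accélération: a(t) = 8 - 6·t. La dérivée de l'accélération donne le jerk: j(t) = -6. De l'équation du jerk j(t) = -6, nous substituons t = 2 pour obtenir j = -6.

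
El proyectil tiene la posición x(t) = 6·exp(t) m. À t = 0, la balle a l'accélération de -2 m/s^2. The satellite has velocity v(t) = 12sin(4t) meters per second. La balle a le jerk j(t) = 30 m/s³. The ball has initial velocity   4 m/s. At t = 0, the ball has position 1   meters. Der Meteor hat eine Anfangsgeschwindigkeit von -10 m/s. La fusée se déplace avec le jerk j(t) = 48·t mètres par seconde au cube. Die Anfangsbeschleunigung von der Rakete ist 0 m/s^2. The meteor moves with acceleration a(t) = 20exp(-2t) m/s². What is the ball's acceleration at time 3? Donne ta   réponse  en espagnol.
Para resolver esto, necesitamos tomar 1 antiderivada de nuestra ecuación de la sacudida j(t) = 30. Tomando ∫j(t)dt y aplicando a(0) = -2, encontramos a(t) = 30·t - 2. De la ecuación de la aceleración a(t) = 30·t - 2, sustituimos t = 3 para obtener a = 88.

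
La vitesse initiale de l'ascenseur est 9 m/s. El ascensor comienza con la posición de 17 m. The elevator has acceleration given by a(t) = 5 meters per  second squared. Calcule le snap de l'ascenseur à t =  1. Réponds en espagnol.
Para resolver esto, necesitamos tomar 2 derivadas de nuestra ecuación de la aceleración a(t) = 5. Derivando la aceleración, obtenemos la sacudida: j(t) = 0. La derivada de la sacudida da el snap: s(t) = 0. Tenemos el snap s(t) = 0. Sustituyendo t = 1: s(1) = 0.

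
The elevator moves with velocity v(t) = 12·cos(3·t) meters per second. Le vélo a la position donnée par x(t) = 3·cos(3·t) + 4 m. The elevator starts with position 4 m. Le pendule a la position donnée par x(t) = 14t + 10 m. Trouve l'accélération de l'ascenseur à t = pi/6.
Nous devons dériver notre équation de la vitesse v(t) = 12·cos(3·t) 1 fois. En prenant d/dt de v(t), nous trouvons a(t) = -36·sin(3·t). Nous avons l'accélération a(t) = -36·sin(3·t). En substituant t = pi/6: a(pi/6) = -36.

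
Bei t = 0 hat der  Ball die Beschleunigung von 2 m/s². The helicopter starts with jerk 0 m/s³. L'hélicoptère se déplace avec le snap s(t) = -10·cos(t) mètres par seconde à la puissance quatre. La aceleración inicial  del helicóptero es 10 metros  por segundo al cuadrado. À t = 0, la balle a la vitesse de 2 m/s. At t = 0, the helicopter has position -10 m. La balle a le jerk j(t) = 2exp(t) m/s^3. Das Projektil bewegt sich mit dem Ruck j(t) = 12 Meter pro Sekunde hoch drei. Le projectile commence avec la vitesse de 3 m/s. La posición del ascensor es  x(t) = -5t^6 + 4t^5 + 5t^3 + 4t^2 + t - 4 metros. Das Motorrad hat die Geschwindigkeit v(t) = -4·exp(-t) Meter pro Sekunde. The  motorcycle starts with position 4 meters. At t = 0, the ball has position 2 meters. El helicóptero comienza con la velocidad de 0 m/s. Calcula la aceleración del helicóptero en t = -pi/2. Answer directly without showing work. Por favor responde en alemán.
a(-pi/2) = 0.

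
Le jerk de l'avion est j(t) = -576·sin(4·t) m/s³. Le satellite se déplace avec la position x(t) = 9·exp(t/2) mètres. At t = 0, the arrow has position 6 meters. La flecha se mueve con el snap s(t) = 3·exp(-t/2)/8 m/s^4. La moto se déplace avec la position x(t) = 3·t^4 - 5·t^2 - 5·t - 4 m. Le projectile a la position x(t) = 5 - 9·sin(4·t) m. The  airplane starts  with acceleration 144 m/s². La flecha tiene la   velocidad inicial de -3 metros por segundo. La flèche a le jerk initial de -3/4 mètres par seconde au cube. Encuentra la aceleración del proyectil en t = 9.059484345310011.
Debemos derivar nuestra ecuación de la posición x(t) = 5 - 9·sin(4·t) 2 veces. La derivada de la posición da la velocidad: v(t) = -36·cos(4·t). La derivada de la velocidad da la aceleración: a(t) = 144·sin(4·t). De la ecuación de la aceleración a(t) = 144·sin(4·t), sustituimos t = 9.059484345310011 para obtener a = -143.135645460078.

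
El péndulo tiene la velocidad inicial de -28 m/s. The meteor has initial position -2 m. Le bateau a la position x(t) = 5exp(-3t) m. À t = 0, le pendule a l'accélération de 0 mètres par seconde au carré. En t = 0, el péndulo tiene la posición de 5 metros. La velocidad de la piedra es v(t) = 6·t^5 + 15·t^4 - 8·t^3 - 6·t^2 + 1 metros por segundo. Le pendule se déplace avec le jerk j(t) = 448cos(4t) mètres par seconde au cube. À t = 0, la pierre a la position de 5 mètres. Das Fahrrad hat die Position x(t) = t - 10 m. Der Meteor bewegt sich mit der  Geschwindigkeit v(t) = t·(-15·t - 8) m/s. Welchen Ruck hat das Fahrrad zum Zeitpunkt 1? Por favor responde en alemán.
Ausgehend von der Position x(t) = t - 10, nehmen wir 3 Ableitungen. Durch Ableiten von der Position erhalten wir die Geschwindigkeit: v(t) = 1. Die Ableitung von der Geschwindigkeit ergibt die Beschleunigung: a(t) = 0. Mit d/dt von a(t) finden wir j(t) = 0. Aus der Gleichung für den Ruck j(t) = 0, setzen wir t = 1 ein und erhalten j = 0.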